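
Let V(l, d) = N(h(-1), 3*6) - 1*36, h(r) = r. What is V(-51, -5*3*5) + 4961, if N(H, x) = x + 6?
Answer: 4949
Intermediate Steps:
N(H, x) = 6 + x
V(l, d) = -12 (V(l, d) = (6 + 3*6) - 1*36 = (6 + 18) - 36 = 24 - 36 = -12)
V(-51, -5*3*5) + 4961 = -12 + 4961 = 4949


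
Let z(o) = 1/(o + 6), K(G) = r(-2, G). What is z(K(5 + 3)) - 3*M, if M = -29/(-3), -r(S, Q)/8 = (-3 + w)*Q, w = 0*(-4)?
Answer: -5741/198 ≈ -28.995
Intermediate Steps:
w = 0
r(S, Q) = 24*Q (r(S, Q) = -8*(-3 + 0)*Q = -(-24)*Q = 24*Q)
K(G) = 24*G
z(o) = 1/(6 + o)
M = 29/3 (M = -29*(-1/3) = 29/3 ≈ 9.6667)
z(K(5 + 3)) - 3*M = 1/(6 + 24*(5 + 3)) - 3*29/3 = 1/(6 + 24*8) - 29 = 1/(6 + 192) - 29 = 1/198 - 29 = -5741/198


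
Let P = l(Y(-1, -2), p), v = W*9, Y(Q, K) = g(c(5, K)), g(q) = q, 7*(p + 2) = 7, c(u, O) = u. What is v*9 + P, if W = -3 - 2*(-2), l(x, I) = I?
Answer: 80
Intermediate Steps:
p = -1 (p = -2 + (1/7)*7 = -2 + 1 = -1)
Y(Q, K) = 5
W = 1 (W = -3 + 4 = 1)
v = 9 (v = 1*9 = 9)
P = -1
v*9 + P = 9*9 - 1 = 81 - 1 = 80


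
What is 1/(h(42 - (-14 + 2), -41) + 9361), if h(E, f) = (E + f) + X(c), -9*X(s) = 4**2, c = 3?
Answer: 9/84350 ≈ 0.00010670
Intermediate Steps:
X(s) = -16/9 (X(s) = -1/9*4**2 = -1/9*16 = -16/9)
h(E, f) = -16/9 + E + f (h(E, f) = (E + f) - 16/9 = -16/9 + E + f)
1/(h(42 - (-14 + 2), -41) + 9361) = 1/((-16/9 + (42 - (-14 + 2)) - 41) + 9361) = 1/((-16/9 + (42 - 1*(-12)) - 41) + 9361) = 1/((-16/9 + (42 + 12) - 41) + 9361) = 1/((-16/9 + 54 - 41) + 9361) = 1/(101/9 + 9361) = 1/(84350/9) = 9/84350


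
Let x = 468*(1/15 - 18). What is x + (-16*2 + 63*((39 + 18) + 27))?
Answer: -15664/5 ≈ -3132.8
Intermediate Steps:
x = -41964/5 (x = 468*(1/15 - 18) = 468*(-269/15) = -41964/5 ≈ -8392.8)
x + (-16*2 + 63*((39 + 18) + 27)) = -41964/5 + (-16*2 + 63*((39 + 18) + 27)) = -41964/5 + (-32 + 63*(57 + 27)) = -41964/5 + (-32 + 63*84) = -41964/5 + (-32 + 5292) = -41964/5 + 5260 = -15664/5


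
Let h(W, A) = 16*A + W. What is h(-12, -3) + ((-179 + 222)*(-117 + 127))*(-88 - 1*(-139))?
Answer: 21870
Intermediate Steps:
h(W, A) = W + 16*A
h(-12, -3) + ((-179 + 222)*(-117 + 127))*(-88 - 1*(-139)) = (-12 + 16*(-3)) + ((-179 + 222)*(-117 + 127))*(-88 - 1*(-139)) = (-12 - 48) + (43*10)*(-88 + 139) = -60 + 430*51 = -60 + 21930 = 21870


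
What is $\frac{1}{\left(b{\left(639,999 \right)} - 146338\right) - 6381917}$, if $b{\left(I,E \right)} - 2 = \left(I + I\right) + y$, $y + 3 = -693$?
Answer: $- \frac{1}{6527671} \approx -1.5319 \cdot 10^{-7}$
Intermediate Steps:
$y = -696$ ($y = -3 - 693 = -696$)
$b{\left(I,E \right)} = -694 + 2 I$ ($b{\left(I,E \right)} = 2 + \left(\left(I + I\right) - 696\right) = 2 + \left(2 I - 696\right) = 2 + \left(-696 + 2 I\right) = -694 + 2 I$)
$\frac{1}{\left(b{\left(639,999 \right)} - 146338\right) - 6381917} = \frac{1}{\left(\left(-694 + 2 \cdot 639\right) - 146338\right) - 6381917} = \frac{1}{\left(\left(-694 + 1278\right) - 146338\right) - 6381917} = \frac{1}{\left(584 - 146338\right) - 6381917} = \frac{1}{-145754 - 6381917} = \frac{1}{-6527671} = - \frac{1}{6527671}$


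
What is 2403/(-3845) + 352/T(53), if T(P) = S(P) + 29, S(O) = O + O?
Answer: 205807/103815 ≈ 1.9824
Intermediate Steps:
S(O) = 2*O
T(P) = 29 + 2*P (T(P) = 2*P + 29 = 29 + 2*P)
2403/(-3845) + 352/T(53) = 2403/(-3845) + 352/(29 + 2*53) = 2403*(-1/3845) + 352/(29 + 106) = -2403/3845 + 352/135 = 205807/103815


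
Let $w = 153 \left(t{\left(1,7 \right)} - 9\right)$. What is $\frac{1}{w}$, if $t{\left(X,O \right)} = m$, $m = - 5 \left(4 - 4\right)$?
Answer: $- \frac{1}{1377} \approx -0.00072622$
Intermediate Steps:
$m = 0$ ($m = \left(-5\right) 0 = 0$)
$t{\left(X,O \right)} = 0$
$w = -1377$ ($w = 153 \left(0 - 9\right) = 153 \left(-9\right) = -1377$)
$\frac{1}{w} = \frac{1}{-1377} = - \frac{1}{1377}$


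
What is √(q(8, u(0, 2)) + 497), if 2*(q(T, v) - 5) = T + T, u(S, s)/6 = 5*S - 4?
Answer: √510 ≈ 22.583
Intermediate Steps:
u(S, s) = -24 + 30*S (u(S, s) = 6*(5*S - 4) = 6*(-4 + 5*S) = -24 + 30*S)
q(T, v) = 5 + T (q(T, v) = 5 + (T + T)/2 = 5 + (2*T)/2 = 5 + T)
√(q(8, u(0, 2)) + 497) = √((5 + 8) + 497) = √(13 + 497) = √510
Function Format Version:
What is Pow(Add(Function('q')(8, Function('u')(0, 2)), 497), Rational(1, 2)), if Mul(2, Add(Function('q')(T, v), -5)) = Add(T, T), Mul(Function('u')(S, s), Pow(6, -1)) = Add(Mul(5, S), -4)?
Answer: Pow(510, Rational(1, 2)) ≈ 22.583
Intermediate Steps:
Function('u')(S, s) = Add(-24, Mul(30, S)) (Function('u')(S, s) = Mul(6, Add(Mul(5, S), -4)) = Mul(6, Add(-4, Mul(5, S))) = Add(-24, Mul(30, S)))
Function('q')(T, v) = Add(5, T) (Function('q')(T, v) = Add(5, Mul(Rational(1, 2), Add(T, T))) = Add(5, Mul(Rational(1, 2), Mul(2, T))) = Add(5, T))
Pow(Add(Function('q')(8, Function('u')(0, 2)), 497), Rational(1, 2)) = Pow(Add(Add(5, 8), 497), Rational(1, 2)) = Pow(Add(13, 497), Rational(1, 2)) = Pow(510, Rational(1, 2))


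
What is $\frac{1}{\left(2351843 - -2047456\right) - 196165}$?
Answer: $\frac{1}{4203134} \approx 2.3792 \cdot 10^{-7}$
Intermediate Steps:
$\frac{1}{\left(2351843 - -2047456\right) - 196165} = \frac{1}{\left(2351843 + 2047456\right) - 196165} = \frac{1}{4399299 - 196165} = \frac{1}{4203134}$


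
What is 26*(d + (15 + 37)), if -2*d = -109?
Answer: 2769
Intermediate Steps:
d = 109/2 (d = -½*(-109) = 109/2 ≈ 54.500)
26*(d + (15 + 37)) = 26*(109/2 + (15 + 37)) = 26*(109/2 + 52) = 26*(213/2) = 2769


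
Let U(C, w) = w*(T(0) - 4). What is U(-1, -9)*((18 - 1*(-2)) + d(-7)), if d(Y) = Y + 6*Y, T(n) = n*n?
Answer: -1044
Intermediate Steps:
T(n) = n**2
d(Y) = 7*Y
U(C, w) = -4*w (U(C, w) = w*(0**2 - 4) = w*(0 - 4) = w*(-4) = -4*w)
U(-1, -9)*((18 - 1*(-2)) + d(-7)) = (-4*(-9))*((18 - 1*(-2)) + 7*(-7)) = 36*((18 + 2) - 49) = 36*(20 - 49) = 36*(-29) = -1044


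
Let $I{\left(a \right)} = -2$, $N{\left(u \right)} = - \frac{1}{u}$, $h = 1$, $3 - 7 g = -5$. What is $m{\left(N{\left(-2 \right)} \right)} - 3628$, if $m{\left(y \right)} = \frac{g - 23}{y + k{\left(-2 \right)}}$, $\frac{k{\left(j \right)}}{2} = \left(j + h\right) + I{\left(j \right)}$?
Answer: $- \frac{279050}{77} \approx -3624.0$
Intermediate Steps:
$g = \frac{8}{7}$ ($g = \frac{3}{7} - - \frac{5}{7} = \frac{3}{7} + \frac{5}{7} = \frac{8}{7} \approx 1.1429$)
$k{\left(j \right)} = -2 + 2 j$ ($k{\left(j \right)} = 2 \left(\left(j + 1\right) - 2\right) = 2 \left(\left(1 + j\right) - 2\right) = 2 \left(-1 + j\right) = -2 + 2 j$)
$m{\left(y \right)} = - \frac{153}{7 \left(-6 + y\right)}$ ($m{\left(y \right)} = \frac{\frac{8}{7} - 23}{y + \left(-2 + 2 \left(-2\right)\right)} = - \frac{153}{7 \left(y - 6\right)} = - \frac{153}{7 \left(-6 + y\right)}$)
$m{\left(N{\left(-2 \right)} \right)} - 3628 = - \frac{153}{-42 + 7 \left(- \frac{1}{-2}\right)} - 3628 = - \frac{153}{-42 + 7 \left(\left(-1\right) \left(- \frac{1}{2}\right)\right)} - 3628 = - \frac{153}{-42 + 7 \cdot \frac{1}{2}} - 3628 = - \frac{153}{-42 + \frac{7}{2}} - 3628 = - \frac{153}{- \frac{77}{2}} - 3628 = \left(-153\right) \left(- \frac{2}{77}\right) - 3628 = \frac{306}{77} - 3628 = - \frac{279050}{77}$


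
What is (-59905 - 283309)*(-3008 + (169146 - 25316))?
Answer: -48332081908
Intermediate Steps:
(-59905 - 283309)*(-3008 + (169146 - 25316)) = -343214*(-3008 + 143830) = -343214*140822 = -48332081908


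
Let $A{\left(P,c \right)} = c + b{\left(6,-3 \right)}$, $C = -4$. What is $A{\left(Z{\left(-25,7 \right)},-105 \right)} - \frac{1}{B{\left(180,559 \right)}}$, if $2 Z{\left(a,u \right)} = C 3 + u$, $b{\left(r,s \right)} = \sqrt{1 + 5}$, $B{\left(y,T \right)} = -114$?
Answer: $- \frac{11969}{114} + \sqrt{6} \approx -102.54$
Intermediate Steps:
$b{\left(r,s \right)} = \sqrt{6}$
$Z{\left(a,u \right)} = -6 + \frac{u}{2}$ ($Z{\left(a,u \right)} = \frac{\left(-4\right) 3 + u}{2} = \frac{-12 + u}{2} = -6 + \frac{u}{2}$)
$A{\left(P,c \right)} = c + \sqrt{6}$
$A{\left(Z{\left(-25,7 \right)},-105 \right)} - \frac{1}{B{\left(180,559 \right)}} = \left(-105 + \sqrt{6}\right) - \frac{1}{-114} = \left(-105 + \sqrt{6}\right) - - \frac{1}{114} = \left(-105 + \sqrt{6}\right) + \frac{1}{114} = - \frac{11969}{114} + \sqrt{6}$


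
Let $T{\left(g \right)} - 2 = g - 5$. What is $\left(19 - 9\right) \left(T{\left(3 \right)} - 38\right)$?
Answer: $-380$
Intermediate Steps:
$T{\left(g \right)} = -3 + g$ ($T{\left(g \right)} = 2 + \left(g - 5\right) = 2 + \left(-5 + g\right) = -3 + g$)
$\left(19 - 9\right) \left(T{\left(3 \right)} - 38\right) = \left(19 - 9\right) \left(\left(-3 + 3\right) - 38\right) = 10 \left(0 - 38\right) = 10 \left(-38\right) = -380$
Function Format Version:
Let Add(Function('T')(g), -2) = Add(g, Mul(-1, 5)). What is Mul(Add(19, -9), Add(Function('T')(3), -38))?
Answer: -380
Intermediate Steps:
Function('T')(g) = Add(-3, g) (Function('T')(g) = Add(2, Add(g, Mul(-1, 5))) = Add(2, Add(g, -5)) = Add(2, Add(-5, g)) = Add(-3, g))
Mul(Add(19, -9), Add(Function('T')(3), -38)) = Mul(Add(19, -9), Add(Add(-3, 3), -38)) = Mul(10, Add(0, -38)) = Mul(10, -38) = -380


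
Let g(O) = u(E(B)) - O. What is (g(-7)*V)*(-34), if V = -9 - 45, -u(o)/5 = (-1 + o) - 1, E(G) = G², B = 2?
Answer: -5508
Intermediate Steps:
u(o) = 10 - 5*o (u(o) = -5*((-1 + o) - 1) = -5*(-2 + o) = 10 - 5*o)
g(O) = -10 - O (g(O) = (10 - 5*2²) - O = (10 - 5*4) - O = (10 - 20) - O = -10 - O)
V = -54
(g(-7)*V)*(-34) = ((-10 - 1*(-7))*(-54))*(-34) = ((-10 + 7)*(-54))*(-34) = -3*(-54)*(-34) = 162*(-34) = -5508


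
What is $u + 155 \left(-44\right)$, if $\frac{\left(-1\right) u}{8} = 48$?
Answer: $-7204$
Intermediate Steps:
$u = -384$ ($u = \left(-8\right) 48 = -384$)
$u + 155 \left(-44\right) = -384 + 155 \left(-44\right) = -384 - 6820 = -7204$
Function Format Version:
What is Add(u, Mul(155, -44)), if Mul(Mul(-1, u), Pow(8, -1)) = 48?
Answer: -7204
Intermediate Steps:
u = -384 (u = Mul(-8, 48) = -384)
Add(u, Mul(155, -44)) = Add(-384, Mul(155, -44)) = Add(-384, -6820) = -7204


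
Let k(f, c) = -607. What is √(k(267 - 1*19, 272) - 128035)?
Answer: I*√128642 ≈ 358.67*I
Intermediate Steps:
√(k(267 - 1*19, 272) - 128035) = √(-607 - 128035) = √(-128642) = I*√128642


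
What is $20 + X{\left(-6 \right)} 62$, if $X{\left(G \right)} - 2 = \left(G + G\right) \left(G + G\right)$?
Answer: $9072$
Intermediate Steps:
$X{\left(G \right)} = 2 + 4 G^{2}$ ($X{\left(G \right)} = 2 + \left(G + G\right) \left(G + G\right) = 2 + 2 G 2 G = 2 + 4 G^{2}$)
$20 + X{\left(-6 \right)} 62 = 20 + \left(2 + 4 \left(-6\right)^{2}\right) 62 = 20 + \left(2 + 4 \cdot 36\right) 62 = 20 + \left(2 + 144\right) 62 = 20 + 146 \cdot 62 = 20 + 9052 = 9072$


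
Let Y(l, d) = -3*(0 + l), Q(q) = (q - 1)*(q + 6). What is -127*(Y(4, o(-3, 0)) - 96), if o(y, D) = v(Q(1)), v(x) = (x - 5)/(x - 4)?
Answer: 13716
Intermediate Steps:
Q(q) = (-1 + q)*(6 + q)
v(x) = (-5 + x)/(-4 + x)
o(y, D) = 5/4 (o(y, D) = (-5 + (-6 + 1² + 5*1))/(-4 + (-6 + 1² + 5*1)) = (-5 + (-6 + 1 + 5))/(-4 + (-6 + 1 + 5)) = (-5 + 0)/(-4 + 0) = -5/(-4) = -¼*(-5) = 5/4)
Y(l, d) = -3*l
-127*(Y(4, o(-3, 0)) - 96) = -127*(-3*4 - 96) = -127*(-12 - 96) = -127*(-108) = 13716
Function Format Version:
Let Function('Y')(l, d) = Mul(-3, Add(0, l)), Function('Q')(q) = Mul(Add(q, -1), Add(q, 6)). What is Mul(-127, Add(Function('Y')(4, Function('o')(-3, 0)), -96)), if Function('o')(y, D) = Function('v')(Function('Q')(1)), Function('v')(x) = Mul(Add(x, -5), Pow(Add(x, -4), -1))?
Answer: 13716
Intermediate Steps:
Function('Q')(q) = Mul(Add(-1, q), Add(6, q))
Function('v')(x) = Mul(Pow(Add(-4, x), -1), Add(-5, x)) (Function('v')(x) = Mul(Add(-5, x), Pow(Add(-4, x), -1)) = Mul(Pow(Add(-4, x), -1), Add(-5, x)))
Function('o')(y, D) = Rational(5, 4) (Function('o')(y, D) = Mul(Pow(Add(-4, Add(-6, Pow(1, 2), Mul(5, 1))), -1), Add(-5, Add(-6, Pow(1, 2), Mul(5, 1)))) = Mul(Pow(Add(-4, Add(-6, 1, 5)), -1), Add(-5, Add(-6, 1, 5))) = Mul(Pow(Add(-4, 0), -1), Add(-5, 0)) = Mul(Pow(-4, -1), -5) = Mul(Rational(-1, 4), -5) = Rational(5, 4))
Function('Y')(l, d) = Mul(-3, l)
Mul(-127, Add(Function('Y')(4, Function('o')(-3, 0)), -96)) = Mul(-127, Add(Mul(-3, 4), -96)) = Mul(-127, Add(-12, -96)) = Mul(-127, -108) = 13716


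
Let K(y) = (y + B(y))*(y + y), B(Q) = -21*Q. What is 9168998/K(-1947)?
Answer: -4584499/75816180 ≈ -0.060469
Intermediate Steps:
K(y) = -40*y² (K(y) = (y - 21*y)*(y + y) = (-20*y)*(2*y) = -40*y²)
9168998/K(-1947) = 9168998/((-40*(-1947)²)) = 9168998/((-40*3790809)) = 9168998/(-151632360) = 9168998*(-1/151632360) = -4584499/75816180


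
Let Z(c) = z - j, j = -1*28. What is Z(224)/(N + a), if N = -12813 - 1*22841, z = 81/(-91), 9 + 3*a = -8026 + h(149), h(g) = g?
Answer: -7401/10451168 ≈ -0.00070815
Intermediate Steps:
a = -7886/3 (a = -3 + (-8026 + 149)/3 = -3 + (⅓)*(-7877) = -3 - 7877/3 = -7886/3 ≈ -2628.7)
j = -28
z = -81/91 (z = 81*(-1/91) = -81/91 ≈ -0.89011)
N = -35654 (N = -12813 - 22841 = -35654)
Z(c) = 2467/91 (Z(c) = -81/91 - 1*(-28) = -81/91 + 28 = 2467/91)
Z(224)/(N + a) = 2467/(91*(-35654 - 7886/3)) = 2467/(91*(-114848/3)) = (2467/91)*(-3/114848) = -7401/10451168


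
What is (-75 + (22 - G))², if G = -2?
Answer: 2601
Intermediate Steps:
(-75 + (22 - G))² = (-75 + (22 - 1*(-2)))² = (-75 + (22 + 2))² = (-75 + 24)² = (-51)² = 2601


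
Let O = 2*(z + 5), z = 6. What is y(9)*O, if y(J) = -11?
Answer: -242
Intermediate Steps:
O = 22 (O = 2*(6 + 5) = 2*11 = 22)
y(9)*O = -11*22 = -242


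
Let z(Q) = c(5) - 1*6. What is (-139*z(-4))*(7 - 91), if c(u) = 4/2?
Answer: -46704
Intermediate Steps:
c(u) = 2 (c(u) = 4*(½) = 2)
z(Q) = -4 (z(Q) = 2 - 1*6 = 2 - 6 = -4)
(-139*z(-4))*(7 - 91) = (-139*(-4))*(7 - 91) = 556*(-84) = -46704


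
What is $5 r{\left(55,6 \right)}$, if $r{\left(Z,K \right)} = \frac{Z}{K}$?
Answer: $\frac{275}{6} \approx 45.833$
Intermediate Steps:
$5 r{\left(55,6 \right)} = 5 \cdot \frac{55}{6} = \frac{275}{6}$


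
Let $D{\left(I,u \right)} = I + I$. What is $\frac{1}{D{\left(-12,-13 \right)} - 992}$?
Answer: $- \frac{1}{1016} \approx -0.00098425$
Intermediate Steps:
$D{\left(I,u \right)} = 2 I$
$\frac{1}{D{\left(-12,-13 \right)} - 992} = \frac{1}{2 \left(-12\right) - 992} = \frac{1}{-24 - 992} = \frac{1}{-1016} = - \frac{1}{1016}$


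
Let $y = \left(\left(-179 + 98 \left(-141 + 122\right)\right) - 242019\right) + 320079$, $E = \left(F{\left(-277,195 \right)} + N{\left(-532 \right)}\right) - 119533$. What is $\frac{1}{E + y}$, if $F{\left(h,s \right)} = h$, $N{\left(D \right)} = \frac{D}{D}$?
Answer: $- \frac{1}{43790} \approx -2.2836 \cdot 10^{-5}$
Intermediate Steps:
$N{\left(D \right)} = 1$
$E = -119809$ ($E = \left(-277 + 1\right) - 119533 = -276 - 119533 = -119809$)
$y = 76019$ ($y = \left(\left(-179 + 98 \left(-19\right)\right) - 242019\right) + 320079 = \left(\left(-179 - 1862\right) - 242019\right) + 320079 = \left(-2041 - 242019\right) + 320079 = -244060 + 320079 = 76019$)
$\frac{1}{E + y} = \frac{1}{-119809 + 76019} = \frac{1}{-43790} = - \frac{1}{43790}$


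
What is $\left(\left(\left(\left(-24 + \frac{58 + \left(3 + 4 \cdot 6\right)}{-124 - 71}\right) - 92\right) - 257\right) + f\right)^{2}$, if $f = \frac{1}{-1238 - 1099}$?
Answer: $\frac{128717397746161}{923005161} \approx 1.3945 \cdot 10^{5}$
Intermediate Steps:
$f = - \frac{1}{2337}$ ($f = \frac{1}{-2337} = - \frac{1}{2337} \approx -0.0004279$)
$\left(\left(\left(\left(-24 + \frac{58 + \left(3 + 4 \cdot 6\right)}{-124 - 71}\right) - 92\right) - 257\right) + f\right)^{2} = \left(\left(\left(\left(-24 + \frac{58 + \left(3 + 4 \cdot 6\right)}{-124 - 71}\right) - 92\right) - 257\right) - \frac{1}{2337}\right)^{2} = \left(\left(\left(\left(-24 + \frac{58 + \left(3 + 24\right)}{-195}\right) - 92\right) - 257\right) - \frac{1}{2337}\right)^{2} = \left(\left(\left(\left(-24 + \left(58 + 27\right) \left(- \frac{1}{195}\right)\right) - 92\right) - 257\right) - \frac{1}{2337}\right)^{2} = \left(\left(\left(\left(-24 + 85 \left(- \frac{1}{195}\right)\right) - 92\right) - 257\right) - \frac{1}{2337}\right)^{2} = \left(\left(\left(\left(-24 - \frac{17}{39}\right) - 92\right) - 257\right) - \frac{1}{2337}\right)^{2} = \left(\left(\left(- \frac{953}{39} - 92\right) - 257\right) - \frac{1}{2337}\right)^{2} = \left(\left(- \frac{4541}{39} - 257\right) - \frac{1}{2337}\right)^{2} = \left(- \frac{14564}{39} - \frac{1}{2337}\right)^{2} = \left(- \frac{11345369}{30381}\right)^{2} = \frac{128717397746161}{923005161}$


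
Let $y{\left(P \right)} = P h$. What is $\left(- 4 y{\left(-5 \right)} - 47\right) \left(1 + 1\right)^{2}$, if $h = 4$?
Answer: $132$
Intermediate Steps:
$y{\left(P \right)} = 4 P$ ($y{\left(P \right)} = P 4 = 4 P$)
$\left(- 4 y{\left(-5 \right)} - 47\right) \left(1 + 1\right)^{2} = \left(- 4 \cdot 4 \left(-5\right) - 47\right) \left(1 + 1\right)^{2} = \left(\left(-4\right) \left(-20\right) - 47\right) 2^{2} = \left(80 - 47\right) 4 = 33 \cdot 4 = 132$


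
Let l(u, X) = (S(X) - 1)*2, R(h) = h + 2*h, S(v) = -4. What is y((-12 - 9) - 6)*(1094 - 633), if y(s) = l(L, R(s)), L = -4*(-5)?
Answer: -4610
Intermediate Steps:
R(h) = 3*h
L = 20
l(u, X) = -10 (l(u, X) = (-4 - 1)*2 = -5*2 = -10)
y(s) = -10
y((-12 - 9) - 6)*(1094 - 633) = -10*(1094 - 633) = -10*461 = -4610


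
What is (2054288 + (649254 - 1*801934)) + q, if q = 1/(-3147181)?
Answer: 5984704567047/3147181 ≈ 1.9016e+6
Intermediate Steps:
q = -1/3147181 ≈ -3.1774e-7
(2054288 + (649254 - 1*801934)) + q = (2054288 + (649254 - 1*801934)) - 1/3147181 = (2054288 + (649254 - 801934)) - 1/3147181 = (2054288 - 152680) - 1/3147181 = 1901608 - 1/3147181 = 5984704567047/3147181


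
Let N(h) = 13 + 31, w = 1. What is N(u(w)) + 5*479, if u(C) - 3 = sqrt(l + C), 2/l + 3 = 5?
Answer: 2439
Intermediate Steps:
l = 1 (l = 2/(-3 + 5) = 2/2 = 2*(1/2) = 1)
u(C) = 3 + sqrt(1 + C)
N(h) = 44
N(u(w)) + 5*479 = 44 + 5*479 = 44 + 2395 = 2439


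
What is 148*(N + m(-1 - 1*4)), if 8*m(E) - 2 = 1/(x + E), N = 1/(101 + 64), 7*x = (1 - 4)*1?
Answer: 432493/12540 ≈ 34.489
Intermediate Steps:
x = -3/7 (x = ((1 - 4)*1)/7 = (-3*1)/7 = (⅐)*(-3) = -3/7 ≈ -0.42857)
N = 1/165 ≈ 0.0060606
m(E) = ¼ + 1/(8*(-3/7 + E))
148*(N + m(-1 - 1*4)) = 148*(1/165 + (1 + 14*(-1 - 1*4))/(8*(-3 + 7*(-1 - 1*4)))) = 148*(1/165 + (1 + 14*(-1 - 4))/(8*(-3 + 7*(-1 - 4)))) = 148*(1/165 + (1 + 14*(-5))/(8*(-3 + 7*(-5)))) = 148*(1/165 + (1 - 70)/(8*(-3 - 35))) = 148*(1/165 + (⅛)*(-69)/(-38)) = 148*(1/165 + (⅛)*(-1/38)*(-69)) = 148*(1/165 + 69/304) = 148*(11689/50160) = 432493/12540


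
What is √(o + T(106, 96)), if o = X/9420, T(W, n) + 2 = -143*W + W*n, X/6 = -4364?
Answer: 3*I*√341442030/785 ≈ 70.617*I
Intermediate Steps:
X = -26184 (X = 6*(-4364) = -26184)
T(W, n) = -2 - 143*W + W*n (T(W, n) = -2 + (-143*W + W*n) = -2 - 143*W + W*n)
o = -2182/785 (o = -26184/9420 = -26184*1/9420 = -2182/785 ≈ -2.7796)
√(o + T(106, 96)) = √(-2182/785 + (-2 - 143*106 + 106*96)) = √(-2182/785 + (-2 - 15158 + 10176)) = √(-2182/785 - 4984) = √(-3914622/785) = 3*I*√341442030/785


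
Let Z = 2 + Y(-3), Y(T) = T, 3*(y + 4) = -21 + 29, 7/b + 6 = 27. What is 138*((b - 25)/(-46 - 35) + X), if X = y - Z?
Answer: -322/81 ≈ -3.9753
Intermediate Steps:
b = ⅓ (b = 7/(-6 + 27) = 7/21 = 7*(1/21) = ⅓ ≈ 0.33333)
y = -4/3 (y = -4 + (-21 + 29)/3 = -4 + (⅓)*8 = -4 + 8/3 = -4/3 ≈ -1.3333)
Z = -1 (Z = 2 - 3 = -1)
X = -⅓ (X = -4/3 - 1*(-1) = -4/3 + 1 = -⅓ ≈ -0.33333)
138*((b - 25)/(-46 - 35) + X) = 138*((⅓ - 25)/(-46 - 35) - ⅓) = 138*(-74/3/(-81) - ⅓) = 138*(-74/3*(-1/81) - ⅓) = 138*(74/243 - ⅓) = 138*(-7/243) = -322/81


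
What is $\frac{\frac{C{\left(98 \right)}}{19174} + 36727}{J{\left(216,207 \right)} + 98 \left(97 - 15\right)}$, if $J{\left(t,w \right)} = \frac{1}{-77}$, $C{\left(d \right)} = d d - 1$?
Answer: $\frac{54224408777}{11864315154} \approx 4.5704$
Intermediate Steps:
$C{\left(d \right)} = -1 + d^{2}$ ($C{\left(d \right)} = d^{2} - 1 = -1 + d^{2}$)
$J{\left(t,w \right)} = - \frac{1}{77}$
$\frac{\frac{C{\left(98 \right)}}{19174} + 36727}{J{\left(216,207 \right)} + 98 \left(97 - 15\right)} = \frac{\frac{-1 + 98^{2}}{19174} + 36727}{- \frac{1}{77} + 98 \left(97 - 15\right)} = \frac{\left(-1 + 9604\right) \frac{1}{19174} + 36727}{- \frac{1}{77} + 98 \cdot 82} = \frac{9603 \cdot \frac{1}{19174} + 36727}{- \frac{1}{77} + 8036} = \frac{\frac{9603}{19174} + 36727}{\frac{618771}{77}} = \frac{704213101}{19174} \cdot \frac{77}{618771} = \frac{54224408777}{11864315154}$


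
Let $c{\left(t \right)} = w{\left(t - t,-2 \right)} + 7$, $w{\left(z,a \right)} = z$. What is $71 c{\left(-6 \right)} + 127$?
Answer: $624$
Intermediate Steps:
$c{\left(t \right)} = 7$ ($c{\left(t \right)} = \left(t - t\right) + 7 = 0 + 7 = 7$)
$71 c{\left(-6 \right)} + 127 = 71 \cdot 7 + 127 = 497 + 127 = 624$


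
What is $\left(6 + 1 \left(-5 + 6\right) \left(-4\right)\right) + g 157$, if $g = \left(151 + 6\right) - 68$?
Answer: $13975$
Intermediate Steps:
$g = 89$ ($g = 157 - 68 = 89$)
$\left(6 + 1 \left(-5 + 6\right) \left(-4\right)\right) + g 157 = \left(6 + 1 \left(-5 + 6\right) \left(-4\right)\right) + 89 \cdot 157 = \left(6 + 1 \cdot 1 \left(-4\right)\right) + 13973 = \left(6 + 1 \left(-4\right)\right) + 13973 = \left(6 - 4\right) + 13973 = 2 + 13973 = 13975$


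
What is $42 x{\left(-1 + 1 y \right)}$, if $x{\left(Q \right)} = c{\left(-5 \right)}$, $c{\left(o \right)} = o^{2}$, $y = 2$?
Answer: $1050$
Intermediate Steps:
$x{\left(Q \right)} = 25$ ($x{\left(Q \right)} = \left(-5\right)^{2} = 25$)
$42 x{\left(-1 + 1 y \right)} = 42 \cdot 25 = 1050$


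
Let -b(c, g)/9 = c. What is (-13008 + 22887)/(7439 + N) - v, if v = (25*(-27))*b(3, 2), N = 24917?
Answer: -589678221/32356 ≈ -18225.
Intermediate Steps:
b(c, g) = -9*c
v = 18225 (v = (25*(-27))*(-9*3) = -675*(-27) = 18225)
(-13008 + 22887)/(7439 + N) - v = (-13008 + 22887)/(7439 + 24917) - 1*18225 = 9879/32356 - 18225 = -589678221/32356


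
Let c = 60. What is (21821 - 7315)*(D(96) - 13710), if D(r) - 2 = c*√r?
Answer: -198848248 + 3481440*√6 ≈ -1.9032e+8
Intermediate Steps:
D(r) = 2 + 60*√r
(21821 - 7315)*(D(96) - 13710) = (21821 - 7315)*((2 + 60*√96) - 13710) = 14506*((2 + 60*(4*√6)) - 13710) = 14506*((2 + 240*√6) - 13710) = 14506*(-13708 + 240*√6) = -198848248 + 3481440*√6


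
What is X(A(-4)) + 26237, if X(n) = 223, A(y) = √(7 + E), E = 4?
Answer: 26460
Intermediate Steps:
A(y) = √11 (A(y) = √(7 + 4) = √11)
X(A(-4)) + 26237 = 223 + 26237 = 26460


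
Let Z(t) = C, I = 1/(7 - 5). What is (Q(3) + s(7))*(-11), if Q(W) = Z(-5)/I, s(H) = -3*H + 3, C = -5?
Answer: 308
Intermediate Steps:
I = 1/2 ≈ 0.50000
Z(t) = -5
s(H) = 3 - 3*H
Q(W) = -10 (Q(W) = -5/1/2 = -5*2 = -10)
(Q(3) + s(7))*(-11) = (-10 + (3 - 3*7))*(-11) = (-10 + (3 - 21))*(-11) = (-10 - 18)*(-11) = -28*(-11) = 308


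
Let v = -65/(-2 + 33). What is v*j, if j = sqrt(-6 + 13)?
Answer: -65*sqrt(7)/31 ≈ -5.5475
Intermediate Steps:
j = sqrt(7) ≈ 2.6458
v = -65/31 ≈ -2.0968
v*j = -65*sqrt(7)/31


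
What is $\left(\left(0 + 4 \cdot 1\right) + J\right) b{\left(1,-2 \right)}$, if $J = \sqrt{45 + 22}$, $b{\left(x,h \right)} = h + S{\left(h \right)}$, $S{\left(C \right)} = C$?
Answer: $-16 - 4 \sqrt{67} \approx -48.741$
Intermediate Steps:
$b{\left(x,h \right)} = 2 h$ ($b{\left(x,h \right)} = h + h = 2 h$)
$J = \sqrt{67} \approx 8.1853$
$\left(\left(0 + 4 \cdot 1\right) + J\right) b{\left(1,-2 \right)} = \left(\left(0 + 4 \cdot 1\right) + \sqrt{67}\right) 2 \left(-2\right) = \left(\left(0 + 4\right) + \sqrt{67}\right) \left(-4\right) = \left(4 + \sqrt{67}\right) \left(-4\right) = -16 - 4 \sqrt{67}$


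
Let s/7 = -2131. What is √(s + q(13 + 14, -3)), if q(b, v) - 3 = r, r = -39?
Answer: I*√14953 ≈ 122.28*I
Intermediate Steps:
q(b, v) = -36 (q(b, v) = 3 - 39 = -36)
s = -14917 (s = 7*(-2131) = -14917)
√(s + q(13 + 14, -3)) = √(-14917 - 36) = √(-14953) = I*√14953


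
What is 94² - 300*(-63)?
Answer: 27736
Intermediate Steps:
94² - 300*(-63) = 8836 + 18900 = 27736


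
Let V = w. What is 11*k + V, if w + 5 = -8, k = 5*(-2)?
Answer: -123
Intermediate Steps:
k = -10
w = -13 (w = -5 - 8 = -13)
V = -13
11*k + V = 11*(-10) - 13 = -110 - 13 = -123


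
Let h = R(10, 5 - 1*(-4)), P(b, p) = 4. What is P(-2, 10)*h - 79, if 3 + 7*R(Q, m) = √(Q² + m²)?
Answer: -565/7 + 4*√181/7 ≈ -73.026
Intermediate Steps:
R(Q, m) = -3/7 + √(Q² + m²)/7
h = -3/7 + √181/7 (h = -3/7 + √(10² + (5 - 1*(-4))²)/7 = -3/7 + √(100 + (5 + 4)²)/7 = -3/7 + √(100 + 9²)/7 = -3/7 + √(100 + 81)/7 = -3/7 + √181/7 ≈ 1.4934)
P(-2, 10)*h - 79 = 4*(-3/7 + √181/7) - 79 = (-12/7 + 4*√181/7) - 79 = -565/7 + 4*√181/7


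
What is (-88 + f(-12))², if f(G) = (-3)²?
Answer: 6241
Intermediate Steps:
f(G) = 9
(-88 + f(-12))² = (-88 + 9)² = (-79)² = 6241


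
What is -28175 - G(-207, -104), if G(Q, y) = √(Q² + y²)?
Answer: -28175 - √53665 ≈ -28407.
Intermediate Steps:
-28175 - G(-207, -104) = -28175 - √((-207)² + (-104)²) = -28175 - √(42849 + 10816) = -28175 - √53665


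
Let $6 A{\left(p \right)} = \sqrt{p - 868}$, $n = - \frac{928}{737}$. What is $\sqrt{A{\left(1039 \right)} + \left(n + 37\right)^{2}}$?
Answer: $\frac{\sqrt{2775393124 + 1086338 \sqrt{19}}}{1474} \approx 35.771$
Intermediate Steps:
$n = - \frac{928}{737}$ ($n = \left(-928\right) \frac{1}{737} = - \frac{928}{737} \approx -1.2592$)
$A{\left(p \right)} = \frac{\sqrt{-868 + p}}{6}$ ($A{\left(p \right)} = \frac{\sqrt{p - 868}}{6} = \frac{\sqrt{-868 + p}}{6}$)
$\sqrt{A{\left(1039 \right)} + \left(n + 37\right)^{2}} = \sqrt{\frac{\sqrt{-868 + 1039}}{6} + \left(- \frac{928}{737} + 37\right)^{2}} = \sqrt{\frac{\sqrt{171}}{6} + \left(\frac{26341}{737}\right)^{2}} = \sqrt{\frac{3 \sqrt{19}}{6} + \frac{693848281}{543169}} = \sqrt{\frac{\sqrt{19}}{2} + \frac{693848281}{543169}} = \sqrt{\frac{693848281}{543169} + \frac{\sqrt{19}}{2}}$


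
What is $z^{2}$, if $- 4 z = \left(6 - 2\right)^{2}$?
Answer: $16$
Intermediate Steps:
$z = -4$ ($z = - \frac{\left(6 - 2\right)^{2}}{4} = - \frac{4^{2}}{4} = \left(- \frac{1}{4}\right) 16 = -4$)
$z^{2} = \left(-4\right)^{2} = 16$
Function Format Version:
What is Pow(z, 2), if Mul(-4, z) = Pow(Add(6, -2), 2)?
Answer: 16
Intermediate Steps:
z = -4 (z = Mul(Rational(-1, 4), Pow(Add(6, -2), 2)) = Mul(Rational(-1, 4), Pow(4, 2)) = Mul(Rational(-1, 4), 16) = -4)
Pow(z, 2) = Pow(-4, 2) = 16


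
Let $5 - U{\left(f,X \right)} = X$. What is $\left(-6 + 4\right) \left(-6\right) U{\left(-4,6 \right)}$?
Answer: $-12$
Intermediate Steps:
$U{\left(f,X \right)} = 5 - X$
$\left(-6 + 4\right) \left(-6\right) U{\left(-4,6 \right)} = \left(-6 + 4\right) \left(-6\right) \left(5 - 6\right) = \left(-2\right) \left(-6\right) \left(5 - 6\right) = 12 \left(-1\right) = -12$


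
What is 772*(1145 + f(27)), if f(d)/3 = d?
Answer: 946472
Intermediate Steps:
f(d) = 3*d
772*(1145 + f(27)) = 772*(1145 + 3*27) = 772*(1145 + 81) = 772*1226 = 946472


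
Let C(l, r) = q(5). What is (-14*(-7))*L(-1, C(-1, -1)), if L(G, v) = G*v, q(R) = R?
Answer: -490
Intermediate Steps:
C(l, r) = 5
(-14*(-7))*L(-1, C(-1, -1)) = (-14*(-7))*(-1*5) = 98*(-5) = -490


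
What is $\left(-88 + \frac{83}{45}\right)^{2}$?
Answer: $\frac{15031129}{2025} \approx 7422.8$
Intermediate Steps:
$\left(-88 + \frac{83}{45}\right)^{2} = \left(- \frac{3877}{45}\right)^{2} = \frac{15031129}{2025}$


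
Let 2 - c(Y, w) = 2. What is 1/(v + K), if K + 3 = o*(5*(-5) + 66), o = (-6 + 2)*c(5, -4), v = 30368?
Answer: 1/30365 ≈ 3.2933e-5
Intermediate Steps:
c(Y, w) = 0 (c(Y, w) = 2 - 1*2 = 2 - 2 = 0)
o = 0 (o = (-6 + 2)*0 = -4*0 = 0)
K = -3 (K = -3 + 0*(5*(-5) + 66) = -3 + 0*(-25 + 66) = -3 + 0*41 = -3 + 0 = -3)
1/(v + K) = 1/(30368 - 3) = 1/30365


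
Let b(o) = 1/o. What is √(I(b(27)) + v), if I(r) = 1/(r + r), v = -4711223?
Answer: I*√18844838/2 ≈ 2170.5*I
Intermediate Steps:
I(r) = 1/(2*r)
√(I(b(27)) + v) = √(1/(2*(1/27)) - 4711223) = √((½)*27 - 4711223) = √(27/2 - 4711223) = √(-9422419/2) = I*√18844838/2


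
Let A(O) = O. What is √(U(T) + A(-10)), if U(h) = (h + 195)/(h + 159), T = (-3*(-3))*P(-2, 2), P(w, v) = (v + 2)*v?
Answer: I*√52437/77 ≈ 2.9739*I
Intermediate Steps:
P(w, v) = v*(2 + v) (P(w, v) = (2 + v)*v = v*(2 + v))
T = 72 (T = (-3*(-3))*(2*(2 + 2)) = 9*(2*4) = 9*8 = 72)
U(h) = (195 + h)/(159 + h)
√(U(T) + A(-10)) = √((195 + 72)/(159 + 72) - 10) = √(267/231 - 10) = √((1/231)*267 - 10) = √(89/77 - 10) = √(-681/77) = I*√52437/77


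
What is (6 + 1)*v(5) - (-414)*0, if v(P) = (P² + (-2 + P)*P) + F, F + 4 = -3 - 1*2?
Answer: 217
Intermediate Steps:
F = -9 (F = -4 + (-3 - 1*2) = -4 + (-3 - 2) = -4 - 5 = -9)
v(P) = -9 + P² + P*(-2 + P) (v(P) = (P² + (-2 + P)*P) - 9 = (P² + P*(-2 + P)) - 9 = -9 + P² + P*(-2 + P))
(6 + 1)*v(5) - (-414)*0 = (6 + 1)*(-9 - 2*5 + 2*5²) - (-414)*0 = 7*(-9 - 10 + 2*25) - 46*0 = 7*(-9 - 10 + 50) + 0 = 7*31 + 0 = 217 + 0 = 217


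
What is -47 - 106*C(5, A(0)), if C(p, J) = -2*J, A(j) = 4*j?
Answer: -47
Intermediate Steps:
-47 - 106*C(5, A(0)) = -47 - (-212)*4*0 = -47 - (-212)*0 = -47 - 106*0 = -47 + 0 = -47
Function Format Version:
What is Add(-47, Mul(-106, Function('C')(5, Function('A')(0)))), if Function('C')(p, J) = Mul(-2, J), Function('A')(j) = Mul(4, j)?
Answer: -47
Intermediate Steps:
Add(-47, Mul(-106, Function('C')(5, Function('A')(0)))) = Add(-47, Mul(-106, Mul(-2, Mul(4, 0)))) = Add(-47, Mul(-106, Mul(-2, 0))) = Add(-47, Mul(-106, 0)) = Add(-47, 0) = -47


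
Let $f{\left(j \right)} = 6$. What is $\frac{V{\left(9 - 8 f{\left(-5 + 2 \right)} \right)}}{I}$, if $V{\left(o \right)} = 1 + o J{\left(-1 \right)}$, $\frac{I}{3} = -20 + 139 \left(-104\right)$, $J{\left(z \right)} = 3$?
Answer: $\frac{29}{10857} \approx 0.0026711$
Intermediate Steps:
$I = -43428$ ($I = 3 \left(-20 + 139 \left(-104\right)\right) = 3 \left(-20 - 14456\right) = 3 \left(-14476\right) = -43428$)
$V{\left(o \right)} = 1 + 3 o$ ($V{\left(o \right)} = 1 + o 3 = 1 + 3 o$)
$\frac{V{\left(9 - 8 f{\left(-5 + 2 \right)} \right)}}{I} = \frac{1 + 3 \left(9 - 48\right)}{-43428} = \left(1 + 3 \left(9 - 48\right)\right) \left(- \frac{1}{43428}\right) = \left(1 + 3 \left(-39\right)\right) \left(- \frac{1}{43428}\right) = \left(1 - 117\right) \left(- \frac{1}{43428}\right) = \left(-116\right) \left(- \frac{1}{43428}\right) = \frac{29}{10857}$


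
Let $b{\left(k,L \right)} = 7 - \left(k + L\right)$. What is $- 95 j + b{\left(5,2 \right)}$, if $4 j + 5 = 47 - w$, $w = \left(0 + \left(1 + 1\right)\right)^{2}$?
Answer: $- \frac{1805}{2} \approx -902.5$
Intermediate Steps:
$w = 4$ ($w = \left(0 + 2\right)^{2} = 2^{2} = 4$)
$b{\left(k,L \right)} = 7 - L - k$ ($b{\left(k,L \right)} = 7 - \left(L + k\right) = 7 - L - k$)
$j = \frac{19}{2}$ ($j = - \frac{5}{4} + \frac{47 - 4}{4} = - \frac{5}{4} + \frac{1}{4} \cdot 43 = - \frac{5}{4} + \frac{43}{4} = \frac{19}{2} \approx 9.5$)
$- 95 j + b{\left(5,2 \right)} = \left(-95\right) \frac{19}{2} - 0 = - \frac{1805}{2} - 0 = - \frac{1805}{2} + 0 = - \frac{1805}{2}$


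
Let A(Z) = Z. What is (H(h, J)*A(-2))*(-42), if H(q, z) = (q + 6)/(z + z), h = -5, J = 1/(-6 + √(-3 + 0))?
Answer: -252 + 42*I*√3 ≈ -252.0 + 72.746*I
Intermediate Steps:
J = 1/(-6 + I*√3) (J = 1/(-6 + √(-3)) = 1/(-6 + I*√3) ≈ -0.15385 - 0.044412*I)
H(q, z) = (6 + q)/(2*z) (H(q, z) = (6 + q)/((2*z)) = (6 + q)*(1/(2*z)) = (6 + q)/(2*z))
(H(h, J)*A(-2))*(-42) = (((6 - 5)/(2*(-2/13 - I*√3/39)))*(-2))*(-42) = (((½)*1/(-2/13 - I*√3/39))*(-2))*(-42) = ((1/(2*(-2/13 - I*√3/39)))*(-2))*(-42) = -1/(-2/13 - I*√3/39)*(-42) = 42/(-2/13 - I*√3/39)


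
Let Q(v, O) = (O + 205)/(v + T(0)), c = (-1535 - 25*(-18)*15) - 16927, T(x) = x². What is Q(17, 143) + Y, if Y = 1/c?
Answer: 4075759/199104 ≈ 20.470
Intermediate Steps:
c = -11712 (c = (-1535 + 450*15) - 16927 = (-1535 + 6750) - 16927 = 5215 - 16927 = -11712)
Y = -1/11712 (Y = 1/(-11712) = -1/11712 ≈ -8.5382e-5)
Q(v, O) = (205 + O)/v (Q(v, O) = (O + 205)/(v + 0²) = (205 + O)/(v + 0) = (205 + O)/v)
Q(17, 143) + Y = (205 + 143)/17 - 1/11712 = (1/17)*348 - 1/11712 = 348/17 - 1/11712 = 4075759/199104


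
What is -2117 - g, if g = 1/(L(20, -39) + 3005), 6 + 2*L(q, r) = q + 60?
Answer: -6439915/3042 ≈ -2117.0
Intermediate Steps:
L(q, r) = 27 + q/2 (L(q, r) = -3 + (q + 60)/2 = -3 + (60 + q)/2 = -3 + (30 + q/2) = 27 + q/2)
g = 1/3042 (g = 1/((27 + (½)*20) + 3005) = 1/((27 + 10) + 3005) = 1/(37 + 3005) = 1/3042 ≈ 0.00032873)
-2117 - g = -2117 - 1*1/3042 = -2117 - 1/3042 = -6439915/3042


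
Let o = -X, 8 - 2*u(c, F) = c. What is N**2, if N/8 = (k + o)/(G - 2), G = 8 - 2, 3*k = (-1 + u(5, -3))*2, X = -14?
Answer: 7396/9 ≈ 821.78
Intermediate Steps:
u(c, F) = 4 - c/2
o = 14 (o = -1*(-14) = 14)
k = 1/3 (k = ((-1 + (4 - 1/2*5))*2)/3 = ((-1 + (4 - 5/2))*2)/3 = ((-1 + 3/2)*2)/3 = ((1/2)*2)/3 = (1/3)*1 = 1/3 ≈ 0.33333)
G = 6
N = 86/3 (N = 8*((1/3 + 14)/(6 - 2)) = 8*((43/3)/4) = 8*((43/3)*(1/4)) = 8*(43/12) = 86/3 ≈ 28.667)
N**2 = (86/3)**2 = 7396/9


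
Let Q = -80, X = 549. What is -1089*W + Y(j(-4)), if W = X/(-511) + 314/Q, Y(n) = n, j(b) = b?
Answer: 111199883/20440 ≈ 5440.3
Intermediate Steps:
W = -102187/20440 (W = 549/(-511) + 314/(-80) = 549*(-1/511) + 314*(-1/80) = -549/511 - 157/40 = -102187/20440 ≈ -4.9994)
-1089*W + Y(j(-4)) = -1089*(-102187/20440) - 4 = 111281643/20440 - 4 = 111199883/20440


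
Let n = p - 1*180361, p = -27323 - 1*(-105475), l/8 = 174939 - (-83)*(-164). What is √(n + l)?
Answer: √1188407 ≈ 1090.1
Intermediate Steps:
l = 1290616 (l = 8*(174939 - (-83)*(-164)) = 8*(174939 - 1*13612) = 8*(174939 - 13612) = 8*161327 = 1290616)
p = 78152 (p = -27323 + 105475 = 78152)
n = -102209 (n = 78152 - 1*180361 = 78152 - 180361 = -102209)
√(n + l) = √(-102209 + 1290616) = √1188407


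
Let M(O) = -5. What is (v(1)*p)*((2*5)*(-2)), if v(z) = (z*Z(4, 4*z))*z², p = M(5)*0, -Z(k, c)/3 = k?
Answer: 0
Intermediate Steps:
Z(k, c) = -3*k
p = 0 (p = -5*0 = 0)
v(z) = -12*z³ (v(z) = (z*(-3*4))*z² = (z*(-12))*z² = (-12*z)*z² = -12*z³)
(v(1)*p)*((2*5)*(-2)) = (-12*1³*0)*((2*5)*(-2)) = (-12*1*0)*(10*(-2)) = -12*0*(-20) = 0*(-20) = 0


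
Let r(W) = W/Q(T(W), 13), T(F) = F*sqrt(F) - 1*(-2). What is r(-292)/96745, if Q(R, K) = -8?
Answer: 73/193490 ≈ 0.00037728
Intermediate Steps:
T(F) = 2 + F**(3/2) (T(F) = F**(3/2) + 2 = 2 + F**(3/2))
r(W) = -W/8 (r(W) = W/(-8) = W*(-1/8) = -W/8)
r(-292)/96745 = -1/8*(-292)/96745 = (73/2)*(1/96745) = 73/193490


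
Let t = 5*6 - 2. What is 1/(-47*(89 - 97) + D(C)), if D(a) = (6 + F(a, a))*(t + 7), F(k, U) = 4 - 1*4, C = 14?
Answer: 1/586 ≈ 0.0017065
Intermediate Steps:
t = 28 (t = 30 - 2 = 28)
F(k, U) = 0 (F(k, U) = 4 - 4 = 0)
D(a) = 210 (D(a) = (6 + 0)*(28 + 7) = 6*35 = 210)
1/(-47*(89 - 97) + D(C)) = 1/(-47*(89 - 97) + 210) = 1/(-47*(-8) + 210) = 1/(376 + 210) = 1/586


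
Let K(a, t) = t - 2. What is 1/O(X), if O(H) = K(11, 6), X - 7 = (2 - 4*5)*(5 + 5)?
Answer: 1/4 ≈ 0.25000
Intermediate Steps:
K(a, t) = -2 + t
X = -173 (X = 7 + (2 - 4*5)*(5 + 5) = 7 + (2 - 20)*10 = 7 - 18*10 = 7 - 180 = -173)
O(H) = 4 (O(H) = -2 + 6 = 4)
1/O(X) = 1/4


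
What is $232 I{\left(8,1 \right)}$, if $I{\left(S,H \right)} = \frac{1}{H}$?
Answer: $232$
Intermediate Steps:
$232 I{\left(8,1 \right)} = \frac{232}{1} = 232 \cdot 1 = 232$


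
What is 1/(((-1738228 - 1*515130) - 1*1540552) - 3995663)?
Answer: -1/7789573 ≈ -1.2838e-7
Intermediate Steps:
1/(((-1738228 - 1*515130) - 1*1540552) - 3995663) = 1/(((-1738228 - 515130) - 1540552) - 3995663) = 1/((-2253358 - 1540552) - 3995663) = 1/(-3793910 - 3995663) = 1/(-7789573) = -1/7789573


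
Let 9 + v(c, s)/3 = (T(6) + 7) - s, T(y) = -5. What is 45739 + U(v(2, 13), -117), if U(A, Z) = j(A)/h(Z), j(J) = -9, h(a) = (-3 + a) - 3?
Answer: 1875302/41 ≈ 45739.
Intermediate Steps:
h(a) = -6 + a
v(c, s) = -21 - 3*s (v(c, s) = -27 + 3*((-5 + 7) - s) = -27 + 3*(2 - s) = -27 + (6 - 3*s) = -21 - 3*s)
U(A, Z) = -9/(-6 + Z)
45739 + U(v(2, 13), -117) = 45739 - 9/(-6 - 117) = 45739 - 9/(-123) = 45739 - 9*(-1/123) = 45739 + 3/41 = 1875302/41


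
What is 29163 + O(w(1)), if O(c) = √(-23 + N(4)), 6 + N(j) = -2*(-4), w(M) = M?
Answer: 29163 + I*√21 ≈ 29163.0 + 4.5826*I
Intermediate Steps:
N(j) = 2 (N(j) = -6 - 2*(-4) = -6 + 8 = 2)
O(c) = I*√21 (O(c) = √(-23 + 2) = √(-21) = I*√21)
29163 + O(w(1)) = 29163 + I*√21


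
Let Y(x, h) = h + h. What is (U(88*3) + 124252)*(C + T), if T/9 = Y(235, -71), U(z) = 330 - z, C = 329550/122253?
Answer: -6460797509104/40751 ≈ -1.5854e+8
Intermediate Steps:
C = 109850/40751 (C = 329550*(1/122253) = 109850/40751 ≈ 2.6956)
Y(x, h) = 2*h
T = -1278 (T = 9*(2*(-71)) = 9*(-142) = -1278)
(U(88*3) + 124252)*(C + T) = ((330 - 88*3) + 124252)*(109850/40751 - 1278) = ((330 - 1*264) + 124252)*(-51969928/40751) = ((330 - 264) + 124252)*(-51969928/40751) = (66 + 124252)*(-51969928/40751) = 124318*(-51969928/40751) = -6460797509104/40751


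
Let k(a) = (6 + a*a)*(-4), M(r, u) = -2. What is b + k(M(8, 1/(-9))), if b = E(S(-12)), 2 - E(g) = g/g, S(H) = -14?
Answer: -39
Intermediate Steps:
E(g) = 1 (E(g) = 2 - g/g = 2 - 1*1 = 2 - 1 = 1)
b = 1
k(a) = -24 - 4*a**2 (k(a) = (6 + a**2)*(-4) = -24 - 4*a**2)
b + k(M(8, 1/(-9))) = 1 + (-24 - 4*(-2)**2) = 1 + (-24 - 4*4) = 1 + (-24 - 16) = 1 - 40 = -39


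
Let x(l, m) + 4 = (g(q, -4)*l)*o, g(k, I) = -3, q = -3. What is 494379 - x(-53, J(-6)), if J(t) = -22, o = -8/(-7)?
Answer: 3459409/7 ≈ 4.9420e+5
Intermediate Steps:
o = 8/7 (o = -8*(-⅐) = 8/7 ≈ 1.1429)
x(l, m) = -4 - 24*l/7 (x(l, m) = -4 - 3*l*(8/7) = -4 - 24*l/7)
494379 - x(-53, J(-6)) = 494379 - (-4 - 24/7*(-53)) = 494379 - (-4 + 1272/7) = 494379 - 1*1244/7 = 494379 - 1244/7 = 3459409/7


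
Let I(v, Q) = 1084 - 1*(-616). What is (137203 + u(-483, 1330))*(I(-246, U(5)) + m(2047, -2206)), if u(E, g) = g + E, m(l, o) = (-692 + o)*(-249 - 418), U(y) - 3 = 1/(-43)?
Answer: 267080641300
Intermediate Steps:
U(y) = 128/43 (U(y) = 3 + 1/(-43) = 3 - 1/43 = 128/43)
m(l, o) = 461564 - 667*o (m(l, o) = (-692 + o)*(-667) = 461564 - 667*o)
u(E, g) = E + g
I(v, Q) = 1700 (I(v, Q) = 1084 + 616 = 1700)
(137203 + u(-483, 1330))*(I(-246, U(5)) + m(2047, -2206)) = (137203 + (-483 + 1330))*(1700 + (461564 - 667*(-2206))) = (137203 + 847)*(1700 + (461564 + 1471402)) = 138050*(1700 + 1932966) = 138050*1934666 = 267080641300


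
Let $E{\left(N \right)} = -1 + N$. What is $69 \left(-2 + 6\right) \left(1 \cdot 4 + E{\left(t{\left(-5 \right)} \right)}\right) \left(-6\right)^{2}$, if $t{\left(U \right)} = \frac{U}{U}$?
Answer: $39744$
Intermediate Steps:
$t{\left(U \right)} = 1$
$69 \left(-2 + 6\right) \left(1 \cdot 4 + E{\left(t{\left(-5 \right)} \right)}\right) \left(-6\right)^{2} = 69 \left(-2 + 6\right) \left(1 \cdot 4 + \left(-1 + 1\right)\right) \left(-6\right)^{2} = 69 \cdot 4 \left(4 + 0\right) 36 = 69 \cdot 4 \cdot 4 \cdot 36 = 69 \cdot 16 \cdot 36 = 1104 \cdot 36 = 39744$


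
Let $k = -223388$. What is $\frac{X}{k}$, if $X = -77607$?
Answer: $\frac{77607}{223388} \approx 0.34741$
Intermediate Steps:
$\frac{X}{k} = - \frac{77607}{-223388} = \left(-77607\right) \left(- \frac{1}{223388}\right) = \frac{77607}{223388}$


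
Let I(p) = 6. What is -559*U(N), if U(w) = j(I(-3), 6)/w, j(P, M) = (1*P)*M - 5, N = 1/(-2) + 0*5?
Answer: 34658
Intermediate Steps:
N = -1/2 (N = -1/2 + 0 = -1/2 ≈ -0.50000)
j(P, M) = -5 + M*P (j(P, M) = P*M - 5 = M*P - 5 = -5 + M*P)
U(w) = 31/w (U(w) = (-5 + 6*6)/w = (-5 + 36)/w = 31/w)
-559*U(N) = -17329/(-1/2) = -17329*(-2) = -559*(-62) = 34658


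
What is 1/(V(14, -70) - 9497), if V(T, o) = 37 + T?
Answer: -1/9446 ≈ -0.00010586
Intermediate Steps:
1/(V(14, -70) - 9497) = 1/((37 + 14) - 9497) = 1/(51 - 9497) = 1/(-9446) = -1/9446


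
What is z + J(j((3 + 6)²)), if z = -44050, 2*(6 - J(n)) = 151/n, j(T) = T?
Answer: -7135279/162 ≈ -44045.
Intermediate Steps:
J(n) = 6 - 151/(2*n)
z + J(j((3 + 6)²)) = -44050 + (6 - 151/(2*(3 + 6)²)) = -44050 + (6 - 151/(2*(9²))) = -44050 + (6 - 151/2/81) = -44050 + (6 - 151/2*1/81) = -44050 + (6 - 151/162) = -44050 + 821/162 = -7135279/162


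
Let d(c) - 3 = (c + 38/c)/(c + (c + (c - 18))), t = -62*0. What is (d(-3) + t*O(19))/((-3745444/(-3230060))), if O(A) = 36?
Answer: 234179350/75845241 ≈ 3.0876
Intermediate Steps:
t = 0
d(c) = 3 + (c + 38/c)/(-18 + 3*c) (d(c) = 3 + (c + 38/c)/(c + (c + (c - 18))) = 3 + (c + 38/c)/(c + (c + (-18 + c))) = 3 + (c + 38/c)/(c + (-18 + 2*c)) = 3 + (c + 38/c)/(-18 + 3*c))
(d(-3) + t*O(19))/((-3745444/(-3230060))) = ((⅔)*(19 - 27*(-3) + 5*(-3)²)/(-3*(-6 - 3)) + 0*36)/((-3745444/(-3230060))) = ((⅔)*(-⅓)*(19 + 81 + 5*9)/(-9) + 0)/((-3745444*(-1/3230060))) = ((⅔)*(-⅓)*(-⅑)*(19 + 81 + 45) + 0)/(936361/807515) = ((⅔)*(-⅓)*(-⅑)*145 + 0)*(807515/936361) = (290/81 + 0)*(807515/936361) = (290/81)*(807515/936361) = 234179350/75845241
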